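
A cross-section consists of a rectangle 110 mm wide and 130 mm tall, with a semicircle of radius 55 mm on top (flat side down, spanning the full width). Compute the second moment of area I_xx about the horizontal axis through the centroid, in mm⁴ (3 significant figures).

I_xx ≈ 4.90 × 10⁷ mm⁴

Treat the section as a set of non-overlapping primitives; coordinates are from the bounding-box lower-left.
Rectangular body: 110 × 130, A = 14 300 mm², y = 65 mm, Ī = 20 139 167 mm⁴.
Semicircular cap: semicircle r = 55, A = 4751.7 mm², y = 153.34 mm, Ī = 1 004 345 mm⁴.
Centroid: ȳ = ΣA·y / ΣA = 87.033 mm.
Transfer each piece to the horizontal axis through the centroid using Ī + A·d² with d = y − 87.033:
  rectangular body: d = -22.033 mm → contributes +27 081 453 mm⁴
  semicircular cap: d = 66.309 mm → contributes +21 896 985 mm⁴
Total I = 48 978 438 mm⁴.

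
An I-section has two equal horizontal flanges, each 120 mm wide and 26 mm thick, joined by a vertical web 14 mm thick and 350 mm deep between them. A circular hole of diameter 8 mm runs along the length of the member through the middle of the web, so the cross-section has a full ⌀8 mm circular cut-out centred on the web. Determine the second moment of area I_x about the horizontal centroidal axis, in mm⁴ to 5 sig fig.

I_x ≈ 2.7092 × 10⁸ mm⁴

Split into non-overlapping primitives; take the origin at the lower-left of the bounding box.
Bottom flange: 120 × 26, A = 3 120 mm², y = 13 mm, Ī = 175 760 mm⁴.
Web: 14 × 350, A = 4 900 mm², y = 201 mm, Ī = 50 020 833 mm⁴.
Top flange: 120 × 26, A = 3 120 mm², y = 389 mm, Ī = 175 760 mm⁴.
Hole (subtracted): ⌀8, A = 50.26548 mm², y = 201 mm, Ī = 201.0619 mm⁴.
By symmetry the centroid is at mid-height, ȳ = 201 mm.
Transfer each piece to the horizontal centroidal axis using Ī + A·d² with d = y − 201:
  bottom flange: d = -188 mm → contributes +110 449 040 mm⁴
  web: d = 0 mm → contributes +50 020 833 mm⁴
  top flange: d = 188 mm → contributes +110 449 040 mm⁴
  hole: d = 0 mm → contributes −201.0619 mm⁴
Total I = 270 918 712 mm⁴.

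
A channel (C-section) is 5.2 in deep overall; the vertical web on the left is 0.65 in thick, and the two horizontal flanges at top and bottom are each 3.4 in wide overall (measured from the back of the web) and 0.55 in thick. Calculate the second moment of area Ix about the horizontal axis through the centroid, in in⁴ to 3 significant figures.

Decompose the section into non-overlapping parts with the origin at the bottom-left of its bounding rectangle.
Web: 0.65 × 5.2, A = 3.38 in², y = 2.6 in, Ī = 7.6163 in⁴.
Top flange (beyond web): 2.75 × 0.55, A = 1.5125 in², y = 4.925 in, Ī = 0.038128 in⁴.
Bottom flange (beyond web): 2.75 × 0.55, A = 1.5125 in², y = 0.275 in, Ī = 0.038128 in⁴.
By symmetry the centroid is at mid-height, ȳ = 2.6 in.
Transfer each piece to the horizontal axis through the centroid using Ī + A·d² with d = y − 2.6:
  web: d = 0 in → contributes +7.6163 in⁴
  top flange (beyond web): d = 2.325 in → contributes +8.2141 in⁴
  bottom flange (beyond web): d = -2.325 in → contributes +8.2141 in⁴
Total I = 24.045 in⁴.

Ix ≈ 24.0 in⁴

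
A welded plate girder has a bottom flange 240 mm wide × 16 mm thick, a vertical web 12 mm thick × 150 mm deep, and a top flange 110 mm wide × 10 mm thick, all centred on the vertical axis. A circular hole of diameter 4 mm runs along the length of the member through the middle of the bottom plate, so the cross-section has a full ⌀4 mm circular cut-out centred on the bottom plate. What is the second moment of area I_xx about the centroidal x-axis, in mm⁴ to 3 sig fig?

I_xx ≈ 2.90 × 10⁷ mm⁴

Break the section into simple shapes (no overlaps), measuring from the bottom-left corner of the bounding box.
Bottom plate: 240 × 16, A = 3 840 mm², y = 8 mm, Ī = 81 920 mm⁴.
Web plate: 12 × 150, A = 1 800 mm², y = 91 mm, Ī = 3 375 000 mm⁴.
Top plate: 110 × 10, A = 1 100 mm², y = 171 mm, Ī = 9166.7 mm⁴.
Hole (subtracted): ⌀4, A = 12.566 mm², y = 8 mm, Ī = 12.566 mm⁴.
Centroid: ȳ = ΣA·y / ΣA = 56.86 mm.
Transfer each piece to the centroidal x-axis using Ī + A·d² with d = y − 56.86:
  bottom plate: d = -48.86 mm → contributes +9 249 016 mm⁴
  web plate: d = 34.14 mm → contributes +5 473 015 mm⁴
  top plate: d = 114.14 mm → contributes +14 339 990 mm⁴
  hole: d = -48.86 mm → contributes −30 012 mm⁴
Total I = 29 032 010 mm⁴.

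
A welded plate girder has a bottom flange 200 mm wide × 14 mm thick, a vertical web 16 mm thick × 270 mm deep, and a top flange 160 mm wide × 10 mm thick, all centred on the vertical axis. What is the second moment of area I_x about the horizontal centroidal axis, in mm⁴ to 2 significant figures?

I_x ≈ 1.1 × 10⁸ mm⁴

Treat the section as a set of non-overlapping primitives; coordinates are from the bounding-box lower-left.
Bottom plate: 200 × 14, A = 2 800 mm², y = 7 mm, Ī = 45 733 mm⁴.
Web plate: 16 × 270, A = 4 320 mm², y = 149 mm, Ī = 26 244 000 mm⁴.
Top plate: 160 × 10, A = 1 600 mm², y = 289 mm, Ī = 13 333 mm⁴.
Centroid: ȳ = ΣA·y / ΣA = 129.1 mm.
Transfer each piece to the horizontal centroidal axis using Ī + A·d² with d = y − 129.1:
  bottom plate: d = -122.1 mm → contributes +41 783 636 mm⁴
  web plate: d = 19.91 mm → contributes +27 956 183 mm⁴
  top plate: d = 159.9 mm → contributes +40 926 374 mm⁴
Total I = 110 666 193 mm⁴.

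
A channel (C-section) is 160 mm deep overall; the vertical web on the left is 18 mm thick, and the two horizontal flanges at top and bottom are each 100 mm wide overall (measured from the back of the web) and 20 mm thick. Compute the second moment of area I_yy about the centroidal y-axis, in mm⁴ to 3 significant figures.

I_yy ≈ 5.75 × 10⁶ mm⁴

Decompose the section into non-overlapping parts with the origin at the bottom-left of its bounding rectangle.
Web: 18 × 160, A = 2 880 mm², x = 9 mm, Ī = 77 760 mm⁴.
Top flange (beyond web): 82 × 20, A = 1 640 mm², x = 59 mm, Ī = 918 947 mm⁴.
Bottom flange (beyond web): 82 × 20, A = 1 640 mm², x = 59 mm, Ī = 918 947 mm⁴.
Centroid: x̄ = ΣA·x / ΣA = 35.623 mm.
Transfer each piece to the centroidal y-axis using Ī + A·d² with d = x − 35.623:
  web: d = -26.623 mm → contributes +2 119 116 mm⁴
  top flange (beyond web): d = 23.377 mm → contributes +1 815 152 mm⁴
  bottom flange (beyond web): d = 23.377 mm → contributes +1 815 152 mm⁴
Total I = 5 749 420 mm⁴.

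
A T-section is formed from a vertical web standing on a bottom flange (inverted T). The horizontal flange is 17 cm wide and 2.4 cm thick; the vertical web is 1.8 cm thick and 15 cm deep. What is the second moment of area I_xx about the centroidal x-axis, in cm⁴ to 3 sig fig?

Decompose the section into non-overlapping parts with the origin at the bottom-left of its bounding rectangle.
Flange: 17 × 2.4, A = 40.8 cm², y = 1.2 cm, Ī = 19.584 cm⁴.
Web: 1.8 × 15, A = 27 cm², y = 9.9 cm, Ī = 506.25 cm⁴.
Centroid: ȳ = ΣA·y / ΣA = 4.6646 cm.
Transfer each piece to the centroidal x-axis using Ī + A·d² with d = y − 4.6646:
  flange: d = -3.4646 cm → contributes +509.33 cm⁴
  web: d = 5.2354 cm → contributes +1246.3 cm⁴
Total I = 1755.6 cm⁴.

I_xx ≈ 1760 cm⁴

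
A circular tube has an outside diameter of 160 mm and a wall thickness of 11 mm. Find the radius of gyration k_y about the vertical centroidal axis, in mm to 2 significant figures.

k_y ≈ 53 mm

Break the section into simple shapes (no overlaps), measuring from the bottom-left corner of the bounding box.
Outer circle: ⌀160, A = 20 106 mm², x = 80 mm, Ī = 32 169 909 mm⁴.
Bore (subtracted): ⌀138, A = 14 957 mm², x = 80 mm, Ī = 17 802 715 mm⁴.
By symmetry the centroid is at mid-width, x̄ = 80 mm.
All pieces are centred on the vertical centroidal axis, so I = ΣĪ (holes subtracted) = 14 367 194 mm⁴.
Radius of gyration: k = √(I/A) = √(14 367 194 / 5 149) = 52.82 mm.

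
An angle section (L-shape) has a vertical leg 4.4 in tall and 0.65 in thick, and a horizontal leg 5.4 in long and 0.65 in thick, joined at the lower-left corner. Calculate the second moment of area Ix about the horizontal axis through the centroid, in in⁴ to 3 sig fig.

Split into non-overlapping primitives; take the origin at the lower-left of the bounding box.
Vertical leg: 0.65 × 4.4, A = 2.86 in², y = 2.2 in, Ī = 4.6141 in⁴.
Horizontal leg (remainder): 4.75 × 0.65, A = 3.0875 in², y = 0.325 in, Ī = 0.10871 in⁴.
Centroid: ȳ = ΣA·y / ΣA = 1.2266 in.
Transfer each piece to the horizontal axis through the centroid using Ī + A·d² with d = y − 1.2266:
  vertical leg: d = 0.97336 in → contributes +7.3238 in⁴
  horizontal leg (remainder): d = -0.90164 in → contributes +2.6187 in⁴
Total I = 9.9425 in⁴.

Ix ≈ 9.94 in⁴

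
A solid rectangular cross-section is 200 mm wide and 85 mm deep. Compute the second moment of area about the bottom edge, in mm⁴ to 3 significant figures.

The section: 200 × 85, A = 17 000 mm², y = 42.5 mm, Ī = 10 235 417 mm⁴.
Transfer it to the bottom edge using Ī + A·d² with d = y − 0:
  the section: d = 42.5 mm → contributes +40 941 667 mm⁴
Total I = 40 941 667 mm⁴.

I_base ≈ 4.09 × 10⁷ mm⁴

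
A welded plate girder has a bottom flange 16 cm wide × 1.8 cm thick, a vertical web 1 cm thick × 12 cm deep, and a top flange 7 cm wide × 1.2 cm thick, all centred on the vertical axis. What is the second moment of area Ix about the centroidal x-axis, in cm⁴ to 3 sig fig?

Ix ≈ 1470 cm⁴

Break the section into simple shapes (no overlaps), measuring from the bottom-left corner of the bounding box.
Bottom plate: 16 × 1.8, A = 28.8 cm², y = 0.9 cm, Ī = 7.776 cm⁴.
Web plate: 1 × 12, A = 12 cm², y = 7.8 cm, Ī = 144 cm⁴.
Top plate: 7 × 1.2, A = 8.4 cm², y = 14.4 cm, Ī = 1.008 cm⁴.
Centroid: ȳ = ΣA·y / ΣA = 4.8878 cm.
Transfer each piece to the centroidal x-axis using Ī + A·d² with d = y − 4.8878:
  bottom plate: d = -3.9878 cm → contributes +465.77 cm⁴
  web plate: d = 2.9122 cm → contributes +245.77 cm⁴
  top plate: d = 9.5122 cm → contributes +761.06 cm⁴
Total I = 1472.6 cm⁴.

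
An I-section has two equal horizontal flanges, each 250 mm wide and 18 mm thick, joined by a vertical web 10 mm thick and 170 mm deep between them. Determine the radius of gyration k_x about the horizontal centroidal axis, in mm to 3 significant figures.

k_x ≈ 88.5 mm

Break the section into simple shapes (no overlaps), measuring from the bottom-left corner of the bounding box.
Bottom flange: 250 × 18, A = 4 500 mm², y = 9 mm, Ī = 121 500 mm⁴.
Web: 10 × 170, A = 1 700 mm², y = 103 mm, Ī = 4 094 167 mm⁴.
Top flange: 250 × 18, A = 4 500 mm², y = 197 mm, Ī = 121 500 mm⁴.
By symmetry the centroid is at mid-height, ȳ = 103 mm.
Transfer each piece to the horizontal centroidal axis using Ī + A·d² with d = y − 103:
  bottom flange: d = -94 mm → contributes +39 883 500 mm⁴
  web: d = 0 mm → contributes +4 094 167 mm⁴
  top flange: d = 94 mm → contributes +39 883 500 mm⁴
Total I = 83 861 167 mm⁴.
Radius of gyration: k = √(I/A) = √(83 861 167 / 10 700) = 88.53 mm.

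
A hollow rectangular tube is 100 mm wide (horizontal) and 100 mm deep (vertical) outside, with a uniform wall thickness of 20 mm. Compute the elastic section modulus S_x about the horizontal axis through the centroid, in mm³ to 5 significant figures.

S_x ≈ 1.4507 × 10⁵ mm³

Decompose the section into non-overlapping parts with the origin at the bottom-left of its bounding rectangle.
Outer rectangle: 100 × 100, A = 10 000 mm², y = 50 mm, Ī = 8 333 333 mm⁴.
Inner void (subtracted): 60 × 60, A = 3 600 mm², y = 50 mm, Ī = 1 080 000 mm⁴.
By symmetry the centroid is at mid-height, ȳ = 50 mm.
All pieces are centred on the horizontal axis through the centroid, so I = ΣĪ (holes subtracted) = 7 253 333 mm⁴.
Extreme fibre distance c = 50 mm; S = I/c = 145066.7 mm³.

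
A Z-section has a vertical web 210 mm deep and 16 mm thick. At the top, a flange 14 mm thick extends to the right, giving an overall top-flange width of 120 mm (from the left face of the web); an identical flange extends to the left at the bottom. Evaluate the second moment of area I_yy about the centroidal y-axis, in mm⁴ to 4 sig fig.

Decompose the section into non-overlapping parts with the origin at the bottom-left of its bounding rectangle.
Web: 16 × 210, A = 3 360 mm², x = 112 mm, Ī = 71 680 mm⁴.
Top flange (beyond web): 104 × 14, A = 1 456 mm², x = 172 mm, Ī = 1 312 341 mm⁴.
Bottom flange (beyond web): 104 × 14, A = 1 456 mm², x = 52 mm, Ī = 1 312 341 mm⁴.
Centroid: x̄ = ΣA·x / ΣA = 112 mm.
Transfer each piece to the centroidal y-axis using Ī + A·d² with d = x − 112:
  web: d = 0 mm → contributes +71 680 mm⁴
  top flange (beyond web): d = 60 mm → contributes +6 553 941 mm⁴
  bottom flange (beyond web): d = -60 mm → contributes +6 553 941 mm⁴
Total I = 13 179 563 mm⁴.

I_yy ≈ 1.318 × 10⁷ mm⁴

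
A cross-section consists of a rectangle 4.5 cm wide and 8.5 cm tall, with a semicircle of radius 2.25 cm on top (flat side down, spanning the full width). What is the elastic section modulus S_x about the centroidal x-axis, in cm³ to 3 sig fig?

S_x ≈ 73.4 cm³

Split into non-overlapping primitives; take the origin at the lower-left of the bounding box.
Rectangular body: 4.5 × 8.5, A = 38.25 cm², y = 4.25 cm, Ī = 230.3 cm⁴.
Semicircular cap: semicircle r = 2.25, A = 7.9522 cm², y = 9.4549 cm, Ī = 2.813 cm⁴.
Centroid: ȳ = ΣA·y / ΣA = 5.1459 cm.
Transfer each piece to the centroidal x-axis using Ī + A·d² with d = y − 5.1459:
  rectangular body: d = -0.89585 cm → contributes +260.99 cm⁴
  semicircular cap: d = 4.3091 cm → contributes +150.47 cm⁴
Total I = 411.46 cm⁴.
Extreme fibre distance c = 5.6041 cm; S = I/c = 73.421 cm³.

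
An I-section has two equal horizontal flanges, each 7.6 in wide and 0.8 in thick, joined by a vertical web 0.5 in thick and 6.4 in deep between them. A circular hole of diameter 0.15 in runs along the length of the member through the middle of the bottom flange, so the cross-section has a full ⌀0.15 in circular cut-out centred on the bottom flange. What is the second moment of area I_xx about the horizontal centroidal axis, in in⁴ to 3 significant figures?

I_xx ≈ 169 in⁴

Split into non-overlapping primitives; take the origin at the lower-left of the bounding box.
Bottom flange: 7.6 × 0.8, A = 6.08 in², y = 0.4 in, Ī = 0.32427 in⁴.
Web: 0.5 × 6.4, A = 3.2 in², y = 4 in, Ī = 10.923 in⁴.
Top flange: 7.6 × 0.8, A = 6.08 in², y = 7.6 in, Ī = 0.32427 in⁴.
Hole (subtracted): ⌀0.15, A = 0.017671 in², y = 0.4 in, Ī = 0.00002485 in⁴.
Centroid: ȳ = ΣA·y / ΣA = 4.0041 in.
Transfer each piece to the horizontal centroidal axis using Ī + A·d² with d = y − 4.0041:
  bottom flange: d = -3.6041 in → contributes +79.303 in⁴
  web: d = -0.0041465 in → contributes +10.923 in⁴
  top flange: d = 3.5959 in → contributes +78.94 in⁴
  hole: d = -3.6041 in → contributes −0.22957 in⁴
Total I = 168.94 in⁴.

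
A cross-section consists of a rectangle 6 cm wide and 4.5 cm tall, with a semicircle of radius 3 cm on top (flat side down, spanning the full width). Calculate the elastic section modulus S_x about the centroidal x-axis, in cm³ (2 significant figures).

S_x ≈ 42 cm³

Decompose the section into non-overlapping parts with the origin at the bottom-left of its bounding rectangle.
Rectangular body: 6 × 4.5, A = 27 cm², y = 2.25 cm, Ī = 45.56 cm⁴.
Semicircular cap: semicircle r = 3, A = 14.14 cm², y = 5.773 cm, Ī = 8.89 cm⁴.
Centroid: ȳ = ΣA·y / ΣA = 3.461 cm.
Transfer each piece to the centroidal x-axis using Ī + A·d² with d = y − 3.461:
  rectangular body: d = -1.211 cm → contributes +85.15 cm⁴
  semicircular cap: d = 2.312 cm → contributes +84.49 cm⁴
Total I = 169.6 cm⁴.
Extreme fibre distance c = 4.039 cm; S = I/c = 42 cm³.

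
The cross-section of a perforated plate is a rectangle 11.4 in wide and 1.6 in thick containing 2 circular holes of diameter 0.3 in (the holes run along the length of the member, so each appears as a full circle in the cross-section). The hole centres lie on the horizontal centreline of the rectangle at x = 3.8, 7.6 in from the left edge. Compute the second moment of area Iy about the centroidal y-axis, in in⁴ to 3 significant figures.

Treat the section as a set of non-overlapping primitives; coordinates are from the bounding-box lower-left.
Plate: 11.4 × 1.6, A = 18.24 in², x = 5.7 in, Ī = 197.54 in⁴.
Hole 1 (subtracted): ⌀0.3, A = 0.070686 in², x = 3.8 in, Ī = 0.00039761 in⁴.
Hole 2 (subtracted): ⌀0.3, A = 0.070686 in², x = 7.6 in, Ī = 0.00039761 in⁴.
By symmetry the centroid is at mid-width, x̄ = 5.7 in.
Transfer each piece to the centroidal y-axis using Ī + A·d² with d = x − 5.7:
  plate: d = 0 in → contributes +197.54 in⁴
  hole 1: d = -1.9 in → contributes −0.25557 in⁴
  hole 2: d = 1.9 in → contributes −0.25557 in⁴
Total I = 197.03 in⁴.

Iy ≈ 197 in⁴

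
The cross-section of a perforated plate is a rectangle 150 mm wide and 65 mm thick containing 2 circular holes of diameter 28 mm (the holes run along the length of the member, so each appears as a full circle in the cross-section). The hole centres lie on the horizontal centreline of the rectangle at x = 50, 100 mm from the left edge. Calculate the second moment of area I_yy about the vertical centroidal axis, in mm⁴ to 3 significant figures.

Break the section into simple shapes (no overlaps), measuring from the bottom-left corner of the bounding box.
Plate: 150 × 65, A = 9 750 mm², x = 75 mm, Ī = 18 281 250 mm⁴.
Hole 1 (subtracted): ⌀28, A = 615.75 mm², x = 50 mm, Ī = 30 172 mm⁴.
Hole 2 (subtracted): ⌀28, A = 615.75 mm², x = 100 mm, Ī = 30 172 mm⁴.
By symmetry the centroid is at mid-width, x̄ = 75 mm.
Transfer each piece to the vertical centroidal axis using Ī + A·d² with d = x − 75:
  plate: d = 0 mm → contributes +18 281 250 mm⁴
  hole 1: d = -25 mm → contributes −415 017 mm⁴
  hole 2: d = 25 mm → contributes −415 017 mm⁴
Total I = 17 451 216 mm⁴.

I_yy ≈ 1.75 × 10⁷ mm⁴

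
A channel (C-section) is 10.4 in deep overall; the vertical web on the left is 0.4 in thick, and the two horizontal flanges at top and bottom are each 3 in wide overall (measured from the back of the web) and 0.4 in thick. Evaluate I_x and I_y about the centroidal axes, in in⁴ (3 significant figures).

Split into non-overlapping primitives; take the origin at the lower-left of the bounding box.
Web: 0.4 × 10.4, A = 4.16 in², y = 5.2 in, Ī = 37.495 in⁴.
Top flange (beyond web): 2.6 × 0.4, A = 1.04 in², y = 10.2 in, Ī = 0.013867 in⁴.
Bottom flange (beyond web): 2.6 × 0.4, A = 1.04 in², y = 0.2 in, Ī = 0.013867 in⁴.
By symmetry the centroid is at mid-height, ȳ = 5.2 in.
Transfer each piece to the centroidal x-axis using Ī + A·d² with d = y − 5.2:
  web: d = 0 in → contributes +37.495 in⁴
  top flange (beyond web): d = 5 in → contributes +26.014 in⁴
  bottom flange (beyond web): d = -5 in → contributes +26.014 in⁴
Total I = 89.523 in⁴.
For the y-axis: x̄ = 0.7 in.
Repeating about the centroidal y-axis gives I_y = 4.3472 in⁴.

I_x ≈ 89.5 in⁴, I_y ≈ 4.35 in⁴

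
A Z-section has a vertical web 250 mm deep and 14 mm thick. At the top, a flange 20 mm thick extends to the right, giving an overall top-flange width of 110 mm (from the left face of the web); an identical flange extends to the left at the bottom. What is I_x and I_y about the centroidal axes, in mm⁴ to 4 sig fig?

I_x ≈ 6.914 × 10⁷ mm⁴, I_y ≈ 1.462 × 10⁷ mm⁴

Decompose the section into non-overlapping parts with the origin at the bottom-left of its bounding rectangle.
Web: 14 × 250, A = 3 500 mm², y = 125 mm, Ī = 18 229 167 mm⁴.
Top flange (beyond web): 96 × 20, A = 1 920 mm², y = 240 mm, Ī = 64 000 mm⁴.
Bottom flange (beyond web): 96 × 20, A = 1 920 mm², y = 10 mm, Ī = 64 000 mm⁴.
Centroid: ȳ = ΣA·y / ΣA = 125 mm.
Transfer each piece to the centroidal x-axis using Ī + A·d² with d = y − 125:
  web: d = 0 mm → contributes +18 229 167 mm⁴
  top flange (beyond web): d = 115 mm → contributes +25 456 000 mm⁴
  bottom flange (beyond web): d = -115 mm → contributes +25 456 000 mm⁴
Total I = 69 141 167 mm⁴.
For the y-axis: x̄ = 103 mm.
Repeating about the centroidal y-axis gives I_y = 14 622 287 mm⁴.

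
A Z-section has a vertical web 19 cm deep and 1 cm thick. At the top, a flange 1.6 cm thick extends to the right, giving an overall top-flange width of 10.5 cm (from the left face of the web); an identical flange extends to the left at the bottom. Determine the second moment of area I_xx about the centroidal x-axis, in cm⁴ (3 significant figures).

I_xx ≈ 2880 cm⁴

Treat the section as a set of non-overlapping primitives; coordinates are from the bounding-box lower-left.
Web: 1 × 19, A = 19 cm², y = 9.5 cm, Ī = 571.58 cm⁴.
Top flange (beyond web): 9.5 × 1.6, A = 15.2 cm², y = 18.2 cm, Ī = 3.2427 cm⁴.
Bottom flange (beyond web): 9.5 × 1.6, A = 15.2 cm², y = 0.8 cm, Ī = 3.2427 cm⁴.
Centroid: ȳ = ΣA·y / ΣA = 9.5 cm.
Transfer each piece to the centroidal x-axis using Ī + A·d² with d = y − 9.5:
  web: d = 0 cm → contributes +571.58 cm⁴
  top flange (beyond web): d = 8.7 cm → contributes +1153.7 cm⁴
  bottom flange (beyond web): d = -8.7 cm → contributes +1153.7 cm⁴
Total I = 2 879 cm⁴.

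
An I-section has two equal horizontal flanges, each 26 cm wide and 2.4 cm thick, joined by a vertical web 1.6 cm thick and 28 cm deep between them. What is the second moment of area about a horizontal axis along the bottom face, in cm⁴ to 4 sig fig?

I_base ≈ 7.744 × 10⁴ cm⁴

Split into non-overlapping primitives; take the origin at the lower-left of the bounding box.
Bottom flange: 26 × 2.4, A = 62.4 cm², y = 1.2 cm, Ī = 29.952 cm⁴.
Web: 1.6 × 28, A = 44.8 cm², y = 16.4 cm, Ī = 2926.93 cm⁴.
Top flange: 26 × 2.4, A = 62.4 cm², y = 31.6 cm, Ī = 29.952 cm⁴.
Transfer each piece to a horizontal axis along the bottom face using Ī + A·d² with d = y − 0:
  bottom flange: d = 1.2 cm → contributes +119.808 cm⁴
  web: d = 16.4 cm → contributes +14976.3 cm⁴
  top flange: d = 31.6 cm → contributes +62340.1 cm⁴
Total I = 77436.2 cm⁴.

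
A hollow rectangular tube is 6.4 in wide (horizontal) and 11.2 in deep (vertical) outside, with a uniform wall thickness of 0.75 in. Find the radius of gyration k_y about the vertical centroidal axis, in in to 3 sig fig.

k_y ≈ 2.49 in

Treat the section as a set of non-overlapping primitives; coordinates are from the bounding-box lower-left.
Outer rectangle: 6.4 × 11.2, A = 71.68 in², x = 3.2 in, Ī = 244.67 in⁴.
Inner void (subtracted): 4.9 × 9.7, A = 47.53 in², x = 3.2 in, Ī = 95.1 in⁴.
By symmetry the centroid is at mid-width, x̄ = 3.2 in.
All pieces are centred on the vertical centroidal axis, so I = ΣĪ (holes subtracted) = 149.57 in⁴.
Radius of gyration: k = √(I/A) = √(149.57 / 24.15) = 2.4886 in.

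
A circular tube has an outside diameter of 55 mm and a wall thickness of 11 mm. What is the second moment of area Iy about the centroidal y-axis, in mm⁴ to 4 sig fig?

Break the section into simple shapes (no overlaps), measuring from the bottom-left corner of the bounding box.
Outer circle: ⌀55, A = 2375.83 mm², x = 27.5 mm, Ī = 449 180 mm⁴.
Bore (subtracted): ⌀33, A = 855.299 mm², x = 27.5 mm, Ī = 58213.8 mm⁴.
By symmetry the centroid is at mid-width, x̄ = 27.5 mm.
All pieces are centred on the centroidal y-axis, so I = ΣĪ (holes subtracted) = 390 966 mm⁴.

Iy ≈ 3.910 × 10⁵ mm⁴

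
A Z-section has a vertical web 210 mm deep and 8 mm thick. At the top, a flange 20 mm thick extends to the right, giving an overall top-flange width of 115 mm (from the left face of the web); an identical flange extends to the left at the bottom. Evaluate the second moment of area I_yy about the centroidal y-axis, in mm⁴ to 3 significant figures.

I_yy ≈ 1.82 × 10⁷ mm⁴

Break the section into simple shapes (no overlaps), measuring from the bottom-left corner of the bounding box.
Web: 8 × 210, A = 1 680 mm², x = 111 mm, Ī = 8 960 mm⁴.
Top flange (beyond web): 107 × 20, A = 2 140 mm², x = 168.5 mm, Ī = 2 041 738 mm⁴.
Bottom flange (beyond web): 107 × 20, A = 2 140 mm², x = 53.5 mm, Ī = 2 041 738 mm⁴.
Centroid: x̄ = ΣA·x / ΣA = 111 mm.
Transfer each piece to the centroidal y-axis using Ī + A·d² with d = x − 111:
  web: d = 0 mm → contributes +8 960 mm⁴
  top flange (beyond web): d = 57.5 mm → contributes +9 117 113 mm⁴
  bottom flange (beyond web): d = -57.5 mm → contributes +9 117 113 mm⁴
Total I = 18 243 187 mm⁴.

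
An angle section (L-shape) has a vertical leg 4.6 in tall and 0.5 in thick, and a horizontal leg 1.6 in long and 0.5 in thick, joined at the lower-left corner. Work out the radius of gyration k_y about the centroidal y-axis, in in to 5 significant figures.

Break the section into simple shapes (no overlaps), measuring from the bottom-left corner of the bounding box.
Vertical leg: 0.5 × 4.6, A = 2.3 in², x = 0.25 in, Ī = 0.04791667 in⁴.
Horizontal leg (remainder): 1.1 × 0.5, A = 0.55 in², x = 1.05 in, Ī = 0.05545833 in⁴.
Centroid: x̄ = ΣA·x / ΣA = 0.404386 in.
Transfer each piece to the centroidal y-axis using Ī + A·d² with d = x − 0.404386:
  vertical leg: d = -0.154386 in → contributes +0.1027372 in⁴
  horizontal leg (remainder): d = 0.645614 in → contributes +0.2847079 in⁴
Total I = 0.3874452 in⁴.
Radius of gyration: k = √(I/A) = √(0.3874452 / 2.85) = 0.3687081 in.

k_y ≈ 0.36871 in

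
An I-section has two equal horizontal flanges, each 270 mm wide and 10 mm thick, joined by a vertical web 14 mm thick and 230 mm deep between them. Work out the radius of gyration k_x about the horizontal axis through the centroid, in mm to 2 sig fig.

k_x ≈ 100 mm

Split into non-overlapping primitives; take the origin at the lower-left of the bounding box.
Bottom flange: 270 × 10, A = 2 700 mm², y = 5 mm, Ī = 22 500 mm⁴.
Web: 14 × 230, A = 3 220 mm², y = 125 mm, Ī = 14 194 833 mm⁴.
Top flange: 270 × 10, A = 2 700 mm², y = 245 mm, Ī = 22 500 mm⁴.
By symmetry the centroid is at mid-height, ȳ = 125 mm.
Transfer each piece to the horizontal axis through the centroid using Ī + A·d² with d = y − 125:
  bottom flange: d = -120 mm → contributes +38 902 500 mm⁴
  web: d = 0 mm → contributes +14 194 833 mm⁴
  top flange: d = 120 mm → contributes +38 902 500 mm⁴
Total I = 91 999 833 mm⁴.
Radius of gyration: k = √(I/A) = √(91 999 833 / 8 620) = 103.3 mm.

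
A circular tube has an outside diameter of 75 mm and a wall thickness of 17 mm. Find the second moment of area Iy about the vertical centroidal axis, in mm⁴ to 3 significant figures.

Iy ≈ 1.41 × 10⁶ mm⁴

Break the section into simple shapes (no overlaps), measuring from the bottom-left corner of the bounding box.
Outer circle: ⌀75, A = 4417.9 mm², x = 37.5 mm, Ī = 1 553 156 mm⁴.
Bore (subtracted): ⌀41, A = 1320.3 mm², x = 37.5 mm, Ī = 138 709 mm⁴.
By symmetry the centroid is at mid-width, x̄ = 37.5 mm.
All pieces are centred on the vertical centroidal axis, so I = ΣĪ (holes subtracted) = 1 414 446 mm⁴.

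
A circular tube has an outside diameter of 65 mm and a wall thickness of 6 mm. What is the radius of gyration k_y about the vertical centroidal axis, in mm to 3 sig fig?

Decompose the section into non-overlapping parts with the origin at the bottom-left of its bounding rectangle.
Outer circle: ⌀65, A = 3318.3 mm², x = 32.5 mm, Ī = 876 241 mm⁴.
Bore (subtracted): ⌀53, A = 2206.2 mm², x = 32.5 mm, Ī = 387 323 mm⁴.
By symmetry the centroid is at mid-width, x̄ = 32.5 mm.
All pieces are centred on the vertical centroidal axis, so I = ΣĪ (holes subtracted) = 488 917 mm⁴.
Radius of gyration: k = √(I/A) = √(488 917 / 1112.1) = 20.967 mm.

k_y ≈ 21.0 mm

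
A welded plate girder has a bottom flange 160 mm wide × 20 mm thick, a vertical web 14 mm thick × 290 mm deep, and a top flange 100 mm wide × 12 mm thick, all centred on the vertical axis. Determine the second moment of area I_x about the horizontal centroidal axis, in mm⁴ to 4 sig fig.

I_x ≈ 1.211 × 10⁸ mm⁴

Decompose the section into non-overlapping parts with the origin at the bottom-left of its bounding rectangle.
Bottom plate: 160 × 20, A = 3 200 mm², y = 10 mm, Ī = 106 667 mm⁴.
Web plate: 14 × 290, A = 4 060 mm², y = 165 mm, Ī = 28 453 833 mm⁴.
Top plate: 100 × 12, A = 1 200 mm², y = 316 mm, Ī = 14 400 mm⁴.
Centroid: ȳ = ΣA·y / ΣA = 127.79 mm.
Transfer each piece to the horizontal centroidal axis using Ī + A·d² with d = y − 127.79:
  bottom plate: d = -117.79 mm → contributes +44 504 713 mm⁴
  web plate: d = 37.2104 mm → contributes +34 075 366 mm⁴
  top plate: d = 188.21 mm → contributes +42 522 186 mm⁴
Total I = 121 102 265 mm⁴.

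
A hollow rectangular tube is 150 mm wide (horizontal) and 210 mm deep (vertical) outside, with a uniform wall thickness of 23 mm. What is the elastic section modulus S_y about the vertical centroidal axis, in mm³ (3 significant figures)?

Treat the section as a set of non-overlapping primitives; coordinates are from the bounding-box lower-left.
Outer rectangle: 150 × 210, A = 31 500 mm², x = 75 mm, Ī = 59 062 500 mm⁴.
Inner void (subtracted): 104 × 164, A = 17 056 mm², x = 75 mm, Ī = 15 373 141 mm⁴.
By symmetry the centroid is at mid-width, x̄ = 75 mm.
All pieces are centred on the vertical centroidal axis, so I = ΣĪ (holes subtracted) = 43 689 359 mm⁴.
Extreme fibre distance c = 75 mm; S = I/c = 582 525 mm³.

S_y ≈ 5.83 × 10⁵ mm³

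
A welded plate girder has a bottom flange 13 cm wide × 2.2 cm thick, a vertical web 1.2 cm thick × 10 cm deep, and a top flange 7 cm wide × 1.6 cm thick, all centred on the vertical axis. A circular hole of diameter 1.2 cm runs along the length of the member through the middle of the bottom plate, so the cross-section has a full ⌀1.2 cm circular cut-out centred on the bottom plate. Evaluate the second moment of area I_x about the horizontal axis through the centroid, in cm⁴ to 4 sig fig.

I_x ≈ 1305 cm⁴

Break the section into simple shapes (no overlaps), measuring from the bottom-left corner of the bounding box.
Bottom plate: 13 × 2.2, A = 28.6 cm², y = 1.1 cm, Ī = 11.5353 cm⁴.
Web plate: 1.2 × 10, A = 12 cm², y = 7.2 cm, Ī = 100 cm⁴.
Top plate: 7 × 1.6, A = 11.2 cm², y = 13 cm, Ī = 2.38933 cm⁴.
Hole (subtracted): ⌀1.2, A = 1.13097 cm², y = 1.1 cm, Ī = 0.101788 cm⁴.
Centroid: ȳ = ΣA·y / ΣA = 5.17507 cm.
Transfer each piece to the horizontal axis through the centroid using Ī + A·d² with d = y − 5.17507:
  bottom plate: d = -4.07507 cm → contributes +486.473 cm⁴
  web plate: d = 2.02493 cm → contributes +149.204 cm⁴
  top plate: d = 7.82493 cm → contributes +688.159 cm⁴
  hole: d = -4.07507 cm → contributes −18.883 cm⁴
Total I = 1304.95 cm⁴.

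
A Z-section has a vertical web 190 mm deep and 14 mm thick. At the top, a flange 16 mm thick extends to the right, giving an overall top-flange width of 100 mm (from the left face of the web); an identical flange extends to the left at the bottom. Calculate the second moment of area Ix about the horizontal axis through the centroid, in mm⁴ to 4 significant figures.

Ix ≈ 2.889 × 10⁷ mm⁴

Treat the section as a set of non-overlapping primitives; coordinates are from the bounding-box lower-left.
Web: 14 × 190, A = 2 660 mm², y = 95 mm, Ī = 8 002 167 mm⁴.
Top flange (beyond web): 86 × 16, A = 1 376 mm², y = 182 mm, Ī = 29354.7 mm⁴.
Bottom flange (beyond web): 86 × 16, A = 1 376 mm², y = 8 mm, Ī = 29354.7 mm⁴.
Centroid: ȳ = ΣA·y / ΣA = 95 mm.
Transfer each piece to the horizontal axis through the centroid using Ī + A·d² with d = y − 95:
  web: d = 0 mm → contributes +8 002 167 mm⁴
  top flange (beyond web): d = 87 mm → contributes +10 444 299 mm⁴
  bottom flange (beyond web): d = -87 mm → contributes +10 444 299 mm⁴
Total I = 28 890 764 mm⁴.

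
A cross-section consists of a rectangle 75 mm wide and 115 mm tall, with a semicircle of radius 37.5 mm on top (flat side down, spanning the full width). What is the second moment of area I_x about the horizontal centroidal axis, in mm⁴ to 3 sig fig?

I_x ≈ 1.92 × 10⁷ mm⁴

Split into non-overlapping primitives; take the origin at the lower-left of the bounding box.
Rectangular body: 75 × 115, A = 8 625 mm², y = 57.5 mm, Ī = 9 505 469 mm⁴.
Semicircular cap: semicircle r = 37.5, A = 2208.9 mm², y = 130.92 mm, Ī = 217 049 mm⁴.
Centroid: ȳ = ΣA·y / ΣA = 72.469 mm.
Transfer each piece to the horizontal centroidal axis using Ī + A·d² with d = y − 72.469:
  rectangular body: d = -14.969 mm → contributes +11 438 003 mm⁴
  semicircular cap: d = 58.447 mm → contributes +7 762 823 mm⁴
Total I = 19 200 826 mm⁴.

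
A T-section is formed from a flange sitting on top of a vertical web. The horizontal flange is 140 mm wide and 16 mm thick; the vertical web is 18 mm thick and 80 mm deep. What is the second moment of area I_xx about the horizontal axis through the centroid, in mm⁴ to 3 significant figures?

Split into non-overlapping primitives; take the origin at the lower-left of the bounding box.
Flange: 140 × 16, A = 2 240 mm², y = 88 mm, Ī = 47 787 mm⁴.
Web: 18 × 80, A = 1 440 mm², y = 40 mm, Ī = 768 000 mm⁴.
Centroid: ȳ = ΣA·y / ΣA = 69.217 mm.
Transfer each piece to the horizontal axis through the centroid using Ī + A·d² with d = y − 69.217:
  flange: d = 18.783 mm → contributes +838 028 mm⁴
  web: d = -29.217 mm → contributes +1 997 265 mm⁴
Total I = 2 835 293 mm⁴.

I_xx ≈ 2.84 × 10⁶ mm⁴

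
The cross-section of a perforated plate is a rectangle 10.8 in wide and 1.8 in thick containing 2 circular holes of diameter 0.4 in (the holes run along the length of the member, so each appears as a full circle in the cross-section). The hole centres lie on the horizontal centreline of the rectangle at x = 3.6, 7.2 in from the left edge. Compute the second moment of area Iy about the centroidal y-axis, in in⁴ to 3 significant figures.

Decompose the section into non-overlapping parts with the origin at the bottom-left of its bounding rectangle.
Plate: 10.8 × 1.8, A = 19.44 in², x = 5.4 in, Ī = 188.96 in⁴.
Hole 1 (subtracted): ⌀0.4, A = 0.12566 in², x = 3.6 in, Ī = 0.0012566 in⁴.
Hole 2 (subtracted): ⌀0.4, A = 0.12566 in², x = 7.2 in, Ī = 0.0012566 in⁴.
By symmetry the centroid is at mid-width, x̄ = 5.4 in.
Transfer each piece to the centroidal y-axis using Ī + A·d² with d = x − 5.4:
  plate: d = 0 in → contributes +188.96 in⁴
  hole 1: d = -1.8 in → contributes −0.40841 in⁴
  hole 2: d = 1.8 in → contributes −0.40841 in⁴
Total I = 188.14 in⁴.

Iy ≈ 188 in⁴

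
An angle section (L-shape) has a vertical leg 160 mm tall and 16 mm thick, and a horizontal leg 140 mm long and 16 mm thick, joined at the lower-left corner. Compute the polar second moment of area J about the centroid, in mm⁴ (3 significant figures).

Decompose the section into non-overlapping parts with the origin at the bottom-left of its bounding rectangle.
Vertical leg: 16 × 160, A = 2 560 mm², y = 80 mm, Ī = 5 461 333 mm⁴.
Horizontal leg (remainder): 124 × 16, A = 1 984 mm², y = 8 mm, Ī = 42 325 mm⁴.
Centroid: ȳ = ΣA·y / ΣA = 48.563 mm.
Transfer each piece to the centroidal x-axis using Ī + A·d² with d = y − 48.563:
  vertical leg: d = 31.437 mm → contributes +7 991 282 mm⁴
  horizontal leg (remainder): d = -40.563 mm → contributes +3 306 775 mm⁴
Total I = 11 298 056 mm⁴.
For the y-axis: x̄ = 38.563 mm.
Repeating about the centroidal y-axis gives I_y = 8 073 736 mm⁴.
Polar second moment: J = I_x + I_y = 19 371 793 mm⁴.

J ≈ 1.94 × 10⁷ mm⁴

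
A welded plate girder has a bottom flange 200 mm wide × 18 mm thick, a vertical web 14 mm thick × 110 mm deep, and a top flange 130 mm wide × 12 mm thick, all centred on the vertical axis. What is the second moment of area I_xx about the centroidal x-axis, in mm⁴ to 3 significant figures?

I_xx ≈ 1.95 × 10⁷ mm⁴

Decompose the section into non-overlapping parts with the origin at the bottom-left of its bounding rectangle.
Bottom plate: 200 × 18, A = 3 600 mm², y = 9 mm, Ī = 97 200 mm⁴.
Web plate: 14 × 110, A = 1 540 mm², y = 73 mm, Ī = 1 552 833 mm⁴.
Top plate: 130 × 12, A = 1 560 mm², y = 134 mm, Ī = 18 720 mm⁴.
Centroid: ȳ = ΣA·y / ΣA = 52.815 mm.
Transfer each piece to the centroidal x-axis using Ī + A·d² with d = y − 52.815:
  bottom plate: d = -43.815 mm → contributes +7 008 292 mm⁴
  web plate: d = 20.185 mm → contributes +2 180 287 mm⁴
  top plate: d = 81.185 mm → contributes +10 300 705 mm⁴
Total I = 19 489 284 mm⁴.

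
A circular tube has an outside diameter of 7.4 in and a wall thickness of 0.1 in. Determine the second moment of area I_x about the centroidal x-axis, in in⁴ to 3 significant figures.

I_x ≈ 15.3 in⁴

Break the section into simple shapes (no overlaps), measuring from the bottom-left corner of the bounding box.
Outer circle: ⌀7.4, A = 43.008 in², y = 3.7 in, Ī = 147.2 in⁴.
Bore (subtracted): ⌀7.2, A = 40.715 in², y = 3.7 in, Ī = 131.92 in⁴.
By symmetry the centroid is at mid-height, ȳ = 3.7 in.
All pieces are centred on the centroidal x-axis, so I = ΣĪ (holes subtracted) = 15.28 in⁴.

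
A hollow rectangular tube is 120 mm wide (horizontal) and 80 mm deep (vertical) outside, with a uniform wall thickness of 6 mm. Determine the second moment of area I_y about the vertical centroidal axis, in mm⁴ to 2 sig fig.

I_y ≈ 4.4 × 10⁶ mm⁴

Treat the section as a set of non-overlapping primitives; coordinates are from the bounding-box lower-left.
Outer rectangle: 120 × 80, A = 9 600 mm², x = 60 mm, Ī = 11 520 000 mm⁴.
Inner void (subtracted): 108 × 68, A = 7 344 mm², x = 60 mm, Ī = 7 138 368 mm⁴.
By symmetry the centroid is at mid-width, x̄ = 60 mm.
All pieces are centred on the vertical centroidal axis, so I = ΣĪ (holes subtracted) = 4 381 632 mm⁴.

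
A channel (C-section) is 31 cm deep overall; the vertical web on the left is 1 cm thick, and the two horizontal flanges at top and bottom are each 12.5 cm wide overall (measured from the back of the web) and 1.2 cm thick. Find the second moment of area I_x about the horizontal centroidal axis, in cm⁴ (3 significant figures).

Treat the section as a set of non-overlapping primitives; coordinates are from the bounding-box lower-left.
Web: 1 × 31, A = 31 cm², y = 15.5 cm, Ī = 2482.6 cm⁴.
Top flange (beyond web): 11.5 × 1.2, A = 13.8 cm², y = 30.4 cm, Ī = 1.656 cm⁴.
Bottom flange (beyond web): 11.5 × 1.2, A = 13.8 cm², y = 0.6 cm, Ī = 1.656 cm⁴.
By symmetry the centroid is at mid-height, ȳ = 15.5 cm.
Transfer each piece to the horizontal centroidal axis using Ī + A·d² with d = y − 15.5:
  web: d = 0 cm → contributes +2482.6 cm⁴
  top flange (beyond web): d = 14.9 cm → contributes +3065.4 cm⁴
  bottom flange (beyond web): d = -14.9 cm → contributes +3065.4 cm⁴
Total I = 8613.4 cm⁴.

I_x ≈ 8610 cm⁴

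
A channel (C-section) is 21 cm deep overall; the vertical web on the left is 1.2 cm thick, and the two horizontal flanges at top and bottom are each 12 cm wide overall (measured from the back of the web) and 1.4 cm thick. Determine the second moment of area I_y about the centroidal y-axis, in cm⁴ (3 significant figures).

I_y ≈ 792 cm⁴

Break the section into simple shapes (no overlaps), measuring from the bottom-left corner of the bounding box.
Web: 1.2 × 21, A = 25.2 cm², x = 0.6 cm, Ī = 3.024 cm⁴.
Top flange (beyond web): 10.8 × 1.4, A = 15.12 cm², x = 6.6 cm, Ī = 146.97 cm⁴.
Bottom flange (beyond web): 10.8 × 1.4, A = 15.12 cm², x = 6.6 cm, Ī = 146.97 cm⁴.
Centroid: x̄ = ΣA·x / ΣA = 3.8727 cm.
Transfer each piece to the centroidal y-axis using Ī + A·d² with d = x − 3.8727:
  web: d = -3.2727 cm → contributes +272.93 cm⁴
  top flange (beyond web): d = 2.7273 cm → contributes +259.43 cm⁴
  bottom flange (beyond web): d = 2.7273 cm → contributes +259.43 cm⁴
Total I = 791.79 cm⁴.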